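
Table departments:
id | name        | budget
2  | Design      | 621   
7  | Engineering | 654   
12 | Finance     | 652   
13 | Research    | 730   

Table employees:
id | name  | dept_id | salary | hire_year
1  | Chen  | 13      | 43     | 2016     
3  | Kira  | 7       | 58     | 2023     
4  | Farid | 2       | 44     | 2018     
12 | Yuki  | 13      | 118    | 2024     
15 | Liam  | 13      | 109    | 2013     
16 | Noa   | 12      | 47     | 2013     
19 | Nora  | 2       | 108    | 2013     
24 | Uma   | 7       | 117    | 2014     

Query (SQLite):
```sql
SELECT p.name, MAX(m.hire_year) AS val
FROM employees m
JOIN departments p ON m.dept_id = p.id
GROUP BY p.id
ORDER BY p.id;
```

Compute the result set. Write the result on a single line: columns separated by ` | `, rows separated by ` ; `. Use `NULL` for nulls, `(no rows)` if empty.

Design | 2018 ; Engineering | 2023 ; Finance | 2013 ; Research | 2024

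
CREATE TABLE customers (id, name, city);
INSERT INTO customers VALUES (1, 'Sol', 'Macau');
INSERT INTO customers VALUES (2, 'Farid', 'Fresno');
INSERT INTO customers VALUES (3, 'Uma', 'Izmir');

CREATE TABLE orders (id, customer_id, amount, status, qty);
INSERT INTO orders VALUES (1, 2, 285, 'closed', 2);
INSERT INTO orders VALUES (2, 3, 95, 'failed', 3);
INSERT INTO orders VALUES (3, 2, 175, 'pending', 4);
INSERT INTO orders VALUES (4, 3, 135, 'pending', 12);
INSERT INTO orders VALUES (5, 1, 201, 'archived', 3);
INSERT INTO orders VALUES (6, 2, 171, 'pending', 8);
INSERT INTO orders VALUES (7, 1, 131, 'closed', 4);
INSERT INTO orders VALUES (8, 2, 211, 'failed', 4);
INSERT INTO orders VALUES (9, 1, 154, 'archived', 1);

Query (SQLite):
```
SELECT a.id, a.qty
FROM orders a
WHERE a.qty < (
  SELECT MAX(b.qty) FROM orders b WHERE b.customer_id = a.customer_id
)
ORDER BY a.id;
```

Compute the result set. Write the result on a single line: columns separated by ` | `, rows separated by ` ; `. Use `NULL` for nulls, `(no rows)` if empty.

For each orders row a, compute MAX(qty) over rows sharing a.customer_id.
Keep row a if a.qty < that per-group MAX.
  customer_id=1: MAX(qty) = 4
  customer_id=2: MAX(qty) = 8
  customer_id=3: MAX(qty) = 12

1 | 2 ; 2 | 3 ; 3 | 4 ; 5 | 3 ; 8 | 4 ; 9 | 1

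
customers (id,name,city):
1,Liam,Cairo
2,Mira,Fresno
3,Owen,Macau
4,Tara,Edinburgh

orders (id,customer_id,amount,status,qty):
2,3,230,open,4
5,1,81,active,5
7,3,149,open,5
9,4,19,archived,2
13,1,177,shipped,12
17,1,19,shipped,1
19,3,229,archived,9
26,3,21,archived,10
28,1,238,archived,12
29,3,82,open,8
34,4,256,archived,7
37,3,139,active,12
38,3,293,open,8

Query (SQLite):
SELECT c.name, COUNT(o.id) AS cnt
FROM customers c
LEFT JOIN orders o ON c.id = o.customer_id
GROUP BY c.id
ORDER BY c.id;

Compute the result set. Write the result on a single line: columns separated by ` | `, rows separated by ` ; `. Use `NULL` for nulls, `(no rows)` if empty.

LEFT JOIN keeps every customers row; unmatched ones get NULL for orders columns.
Group by customers.id and compute COUNT(o.id). COUNT(col) of an all-NULL group is 0.
  1: ids {5, 13, 17, 28} → COUNT(o.id)=4
  2: ids {—} → COUNT(o.id)=0
  3: ids {2, 7, 19, 26, 29, 37, 38} → COUNT(o.id)=7
  4: ids {9, 34} → COUNT(o.id)=2

Liam | 4 ; Mira | 0 ; Owen | 7 ; Tara | 2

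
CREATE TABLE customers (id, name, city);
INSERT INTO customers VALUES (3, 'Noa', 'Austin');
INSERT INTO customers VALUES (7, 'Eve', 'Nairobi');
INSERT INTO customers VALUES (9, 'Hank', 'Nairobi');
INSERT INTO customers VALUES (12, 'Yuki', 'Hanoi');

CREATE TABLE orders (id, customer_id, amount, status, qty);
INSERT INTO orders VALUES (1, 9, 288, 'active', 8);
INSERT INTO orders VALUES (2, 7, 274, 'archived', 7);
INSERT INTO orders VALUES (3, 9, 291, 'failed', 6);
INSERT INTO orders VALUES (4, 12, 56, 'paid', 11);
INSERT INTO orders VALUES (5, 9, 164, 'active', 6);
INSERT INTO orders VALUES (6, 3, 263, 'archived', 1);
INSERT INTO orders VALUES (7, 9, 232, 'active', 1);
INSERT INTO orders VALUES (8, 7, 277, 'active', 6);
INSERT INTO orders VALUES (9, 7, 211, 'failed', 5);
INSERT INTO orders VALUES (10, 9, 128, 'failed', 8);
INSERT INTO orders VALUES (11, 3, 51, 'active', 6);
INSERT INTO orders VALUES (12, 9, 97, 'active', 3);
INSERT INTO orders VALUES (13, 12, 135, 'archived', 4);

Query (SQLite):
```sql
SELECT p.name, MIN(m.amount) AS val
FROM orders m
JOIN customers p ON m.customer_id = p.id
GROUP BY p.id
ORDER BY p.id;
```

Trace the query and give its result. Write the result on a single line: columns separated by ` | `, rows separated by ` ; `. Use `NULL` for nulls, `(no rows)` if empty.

Noa | 51 ; Eve | 211 ; Hank | 97 ; Yuki | 56

Join each orders row to its customers via customer_id.
Group joined rows by customers.id; compute MIN(m.amount) per group.
  3: ids {6, 11} → MIN(m.amount)=51
  7: ids {2, 8, 9} → MIN(m.amount)=211
  9: ids {1, 3, 5, 7, 10, 12} → MIN(m.amount)=97
  12: ids {4, 13} → MIN(m.amount)=56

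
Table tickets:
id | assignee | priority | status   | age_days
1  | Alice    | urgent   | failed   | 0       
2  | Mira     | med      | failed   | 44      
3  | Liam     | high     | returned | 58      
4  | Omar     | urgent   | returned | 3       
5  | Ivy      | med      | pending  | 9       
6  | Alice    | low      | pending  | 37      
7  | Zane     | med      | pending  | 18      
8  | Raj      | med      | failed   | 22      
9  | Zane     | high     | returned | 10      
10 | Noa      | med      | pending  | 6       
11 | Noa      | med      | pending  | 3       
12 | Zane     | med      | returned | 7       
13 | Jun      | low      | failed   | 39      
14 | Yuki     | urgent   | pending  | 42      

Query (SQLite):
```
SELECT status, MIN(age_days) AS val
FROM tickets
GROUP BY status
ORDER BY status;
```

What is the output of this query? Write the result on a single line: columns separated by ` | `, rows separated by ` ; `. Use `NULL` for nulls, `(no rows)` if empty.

failed | 0 ; pending | 3 ; returned | 3

Partition tickets by status; compute MIN(age_days) within each group.
  failed: ids {1, 2, 8, 13} → MIN(age_days)=0
  pending: ids {5, 6, 7, 10, 11, 14} → MIN(age_days)=3
  returned: ids {3, 4, 9, 12} → MIN(age_days)=3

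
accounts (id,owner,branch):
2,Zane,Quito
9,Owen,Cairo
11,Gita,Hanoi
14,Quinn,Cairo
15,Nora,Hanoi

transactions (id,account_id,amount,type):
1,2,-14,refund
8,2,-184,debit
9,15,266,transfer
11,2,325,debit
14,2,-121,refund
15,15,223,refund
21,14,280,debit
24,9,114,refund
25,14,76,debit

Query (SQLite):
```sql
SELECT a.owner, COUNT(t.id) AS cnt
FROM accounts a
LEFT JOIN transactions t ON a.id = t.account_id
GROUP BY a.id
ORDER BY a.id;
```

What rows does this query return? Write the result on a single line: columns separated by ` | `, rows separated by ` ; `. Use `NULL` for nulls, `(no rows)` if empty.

Zane | 4 ; Owen | 1 ; Gita | 0 ; Quinn | 2 ; Nora | 2

LEFT JOIN keeps every accounts row; unmatched ones get NULL for transactions columns.
Group by accounts.id and compute COUNT(t.id). COUNT(col) of an all-NULL group is 0.
  2: ids {1, 8, 11, 14} → COUNT(t.id)=4
  9: ids {24} → COUNT(t.id)=1
  11: ids {—} → COUNT(t.id)=0
  14: ids {21, 25} → COUNT(t.id)=2
  15: ids {9, 15} → COUNT(t.id)=2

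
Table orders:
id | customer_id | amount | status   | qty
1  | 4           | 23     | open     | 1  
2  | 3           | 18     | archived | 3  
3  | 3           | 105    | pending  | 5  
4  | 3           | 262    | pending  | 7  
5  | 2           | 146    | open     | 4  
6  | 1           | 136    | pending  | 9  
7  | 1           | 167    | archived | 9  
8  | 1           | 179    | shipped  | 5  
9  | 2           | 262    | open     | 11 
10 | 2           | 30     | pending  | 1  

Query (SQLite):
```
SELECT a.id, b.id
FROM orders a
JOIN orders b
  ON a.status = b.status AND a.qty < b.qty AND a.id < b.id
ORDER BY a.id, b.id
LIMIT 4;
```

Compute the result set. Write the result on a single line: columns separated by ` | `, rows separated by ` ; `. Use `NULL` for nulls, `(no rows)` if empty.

1 | 5 ; 1 | 9 ; 2 | 7 ; 3 | 4

Pairs (a,b) with same status, a.qty < b.qty, a.id < b.id.
status groups: archived:{2,7} open:{1,5,9} pending:{3,4,6,10} shipped:{8}
Ordered by (a.id, b.id); first 4.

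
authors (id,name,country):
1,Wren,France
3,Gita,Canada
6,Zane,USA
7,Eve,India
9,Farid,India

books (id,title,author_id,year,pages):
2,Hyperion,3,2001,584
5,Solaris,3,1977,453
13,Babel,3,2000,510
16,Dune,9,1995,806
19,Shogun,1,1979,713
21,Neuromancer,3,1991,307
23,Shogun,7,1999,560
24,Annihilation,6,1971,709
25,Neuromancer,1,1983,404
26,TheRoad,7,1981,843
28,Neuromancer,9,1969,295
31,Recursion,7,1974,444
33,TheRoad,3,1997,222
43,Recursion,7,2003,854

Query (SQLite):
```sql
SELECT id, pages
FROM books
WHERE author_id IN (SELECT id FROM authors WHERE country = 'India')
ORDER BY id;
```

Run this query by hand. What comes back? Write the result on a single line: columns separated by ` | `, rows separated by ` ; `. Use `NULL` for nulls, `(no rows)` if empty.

Inner query: authors.id where country = 'India'.
Outer: keep books rows whose author_id is in that set.
Inner query → {7, 9}

16 | 806 ; 23 | 560 ; 26 | 843 ; 28 | 295 ; 31 | 444 ; 43 | 854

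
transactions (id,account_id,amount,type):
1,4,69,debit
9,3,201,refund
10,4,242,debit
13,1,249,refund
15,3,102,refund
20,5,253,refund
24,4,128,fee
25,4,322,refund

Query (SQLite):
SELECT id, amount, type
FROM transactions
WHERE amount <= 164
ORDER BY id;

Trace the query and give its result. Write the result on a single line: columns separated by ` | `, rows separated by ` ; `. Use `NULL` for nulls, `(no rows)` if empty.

amount <= 164: ids {1, 15, 24}

1 | 69 | debit ; 15 | 102 | refund ; 24 | 128 | fee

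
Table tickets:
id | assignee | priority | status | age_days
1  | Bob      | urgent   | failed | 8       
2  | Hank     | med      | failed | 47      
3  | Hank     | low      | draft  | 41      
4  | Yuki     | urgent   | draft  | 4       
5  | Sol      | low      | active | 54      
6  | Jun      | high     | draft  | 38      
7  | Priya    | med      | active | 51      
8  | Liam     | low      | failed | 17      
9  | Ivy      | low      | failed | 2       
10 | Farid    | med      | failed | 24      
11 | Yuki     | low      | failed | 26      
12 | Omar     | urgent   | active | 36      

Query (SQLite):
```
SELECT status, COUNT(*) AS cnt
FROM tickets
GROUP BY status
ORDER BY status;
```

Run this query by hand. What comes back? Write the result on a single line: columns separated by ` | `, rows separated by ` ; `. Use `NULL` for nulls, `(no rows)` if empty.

active | 3 ; draft | 3 ; failed | 6

Partition tickets by status; compute COUNT(*) within each group.
  active: ids {5, 7, 12} → COUNT(*)=3
  draft: ids {3, 4, 6} → COUNT(*)=3
  failed: ids {1, 2, 8, 9, 10, 11} → COUNT(*)=6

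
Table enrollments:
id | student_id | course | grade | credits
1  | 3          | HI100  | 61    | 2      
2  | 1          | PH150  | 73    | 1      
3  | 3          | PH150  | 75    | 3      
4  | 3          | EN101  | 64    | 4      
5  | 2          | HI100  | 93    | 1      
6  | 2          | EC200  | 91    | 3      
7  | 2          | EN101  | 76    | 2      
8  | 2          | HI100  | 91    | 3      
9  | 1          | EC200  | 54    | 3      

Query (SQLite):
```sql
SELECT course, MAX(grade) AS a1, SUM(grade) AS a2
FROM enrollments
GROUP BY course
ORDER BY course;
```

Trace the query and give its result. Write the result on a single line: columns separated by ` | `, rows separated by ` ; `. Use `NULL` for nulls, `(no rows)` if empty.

EC200 | 91 | 145 ; EN101 | 76 | 140 ; HI100 | 93 | 245 ; PH150 | 75 | 148

Group enrollments by course.
Per group compute: MAX(grade), SUM(grade).
  EC200: ids {6, 9} → MAX(grade)=91, SUM(grade)=145
  EN101: ids {4, 7} → MAX(grade)=76, SUM(grade)=140
  HI100: ids {1, 5, 8} → MAX(grade)=93, SUM(grade)=245
  PH150: ids {2, 3} → MAX(grade)=75, SUM(grade)=148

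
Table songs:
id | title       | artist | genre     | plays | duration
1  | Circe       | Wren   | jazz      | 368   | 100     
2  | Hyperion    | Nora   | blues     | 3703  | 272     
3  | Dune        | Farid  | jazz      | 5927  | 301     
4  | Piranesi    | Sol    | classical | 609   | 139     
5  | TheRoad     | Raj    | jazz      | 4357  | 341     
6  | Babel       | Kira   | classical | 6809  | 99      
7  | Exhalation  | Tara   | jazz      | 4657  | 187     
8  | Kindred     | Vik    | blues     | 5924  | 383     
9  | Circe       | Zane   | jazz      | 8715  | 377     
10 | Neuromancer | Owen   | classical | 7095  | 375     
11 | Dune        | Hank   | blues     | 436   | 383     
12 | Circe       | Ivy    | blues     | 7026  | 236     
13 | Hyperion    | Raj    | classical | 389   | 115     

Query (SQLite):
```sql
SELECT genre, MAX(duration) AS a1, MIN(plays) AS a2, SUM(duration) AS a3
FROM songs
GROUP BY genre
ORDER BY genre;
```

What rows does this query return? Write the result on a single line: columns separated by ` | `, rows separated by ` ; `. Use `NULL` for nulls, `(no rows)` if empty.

blues | 383 | 436 | 1274 ; classical | 375 | 389 | 728 ; jazz | 377 | 368 | 1306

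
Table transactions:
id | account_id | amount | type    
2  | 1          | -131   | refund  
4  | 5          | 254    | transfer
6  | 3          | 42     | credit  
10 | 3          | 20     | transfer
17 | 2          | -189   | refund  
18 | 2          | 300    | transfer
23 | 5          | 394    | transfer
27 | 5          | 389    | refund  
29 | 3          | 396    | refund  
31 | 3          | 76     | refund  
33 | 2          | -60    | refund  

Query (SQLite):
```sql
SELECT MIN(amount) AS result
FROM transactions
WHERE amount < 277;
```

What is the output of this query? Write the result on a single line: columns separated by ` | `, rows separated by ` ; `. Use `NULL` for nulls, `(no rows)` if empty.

-189

Rows where amount < 277 → amount values: [-131, 254, 42, 20, -189, 76, -60].
MIN of non-NULL values = -189.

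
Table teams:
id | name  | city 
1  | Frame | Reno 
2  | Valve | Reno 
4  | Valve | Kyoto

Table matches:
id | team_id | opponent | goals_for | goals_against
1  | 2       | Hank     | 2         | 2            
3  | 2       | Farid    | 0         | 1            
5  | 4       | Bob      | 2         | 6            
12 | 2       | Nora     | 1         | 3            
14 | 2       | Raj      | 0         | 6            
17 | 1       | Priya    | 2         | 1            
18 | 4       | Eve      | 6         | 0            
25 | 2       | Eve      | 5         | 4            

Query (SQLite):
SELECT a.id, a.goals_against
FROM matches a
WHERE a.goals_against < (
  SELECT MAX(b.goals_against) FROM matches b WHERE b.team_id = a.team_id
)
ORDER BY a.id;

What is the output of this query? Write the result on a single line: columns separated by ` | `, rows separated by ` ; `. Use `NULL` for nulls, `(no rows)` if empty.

1 | 2 ; 3 | 1 ; 12 | 3 ; 18 | 0 ; 25 | 4

For each matches row a, compute MAX(goals_against) over rows sharing a.team_id.
Keep row a if a.goals_against < that per-group MAX.
  team_id=1: MAX(goals_against) = 1
  team_id=2: MAX(goals_against) = 6
  team_id=4: MAX(goals_against) = 6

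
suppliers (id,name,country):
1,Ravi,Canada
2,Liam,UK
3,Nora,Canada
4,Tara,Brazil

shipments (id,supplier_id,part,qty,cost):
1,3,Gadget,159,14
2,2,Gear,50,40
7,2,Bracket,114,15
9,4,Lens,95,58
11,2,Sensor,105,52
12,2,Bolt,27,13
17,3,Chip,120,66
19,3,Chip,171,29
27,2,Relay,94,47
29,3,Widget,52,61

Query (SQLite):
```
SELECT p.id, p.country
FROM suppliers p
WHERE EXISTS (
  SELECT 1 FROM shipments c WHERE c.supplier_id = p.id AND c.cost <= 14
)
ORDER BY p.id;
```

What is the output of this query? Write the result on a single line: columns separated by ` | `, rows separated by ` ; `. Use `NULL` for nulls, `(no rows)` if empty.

2 | UK ; 3 | Canada

For each suppliers row, check whether any shipments with matching supplier_id has cost <= 14.
Keep rows where that is true.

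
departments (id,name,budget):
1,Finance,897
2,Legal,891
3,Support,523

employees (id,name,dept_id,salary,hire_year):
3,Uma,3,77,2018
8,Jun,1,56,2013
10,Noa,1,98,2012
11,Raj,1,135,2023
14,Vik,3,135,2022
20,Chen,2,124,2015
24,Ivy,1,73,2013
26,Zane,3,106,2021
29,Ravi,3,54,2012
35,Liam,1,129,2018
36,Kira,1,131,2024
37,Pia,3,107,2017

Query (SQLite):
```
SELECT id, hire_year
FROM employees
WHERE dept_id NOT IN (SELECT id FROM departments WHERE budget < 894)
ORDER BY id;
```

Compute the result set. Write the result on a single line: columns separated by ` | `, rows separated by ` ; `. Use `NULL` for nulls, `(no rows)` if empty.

8 | 2013 ; 10 | 2012 ; 11 | 2023 ; 24 | 2013 ; 35 | 2018 ; 36 | 2024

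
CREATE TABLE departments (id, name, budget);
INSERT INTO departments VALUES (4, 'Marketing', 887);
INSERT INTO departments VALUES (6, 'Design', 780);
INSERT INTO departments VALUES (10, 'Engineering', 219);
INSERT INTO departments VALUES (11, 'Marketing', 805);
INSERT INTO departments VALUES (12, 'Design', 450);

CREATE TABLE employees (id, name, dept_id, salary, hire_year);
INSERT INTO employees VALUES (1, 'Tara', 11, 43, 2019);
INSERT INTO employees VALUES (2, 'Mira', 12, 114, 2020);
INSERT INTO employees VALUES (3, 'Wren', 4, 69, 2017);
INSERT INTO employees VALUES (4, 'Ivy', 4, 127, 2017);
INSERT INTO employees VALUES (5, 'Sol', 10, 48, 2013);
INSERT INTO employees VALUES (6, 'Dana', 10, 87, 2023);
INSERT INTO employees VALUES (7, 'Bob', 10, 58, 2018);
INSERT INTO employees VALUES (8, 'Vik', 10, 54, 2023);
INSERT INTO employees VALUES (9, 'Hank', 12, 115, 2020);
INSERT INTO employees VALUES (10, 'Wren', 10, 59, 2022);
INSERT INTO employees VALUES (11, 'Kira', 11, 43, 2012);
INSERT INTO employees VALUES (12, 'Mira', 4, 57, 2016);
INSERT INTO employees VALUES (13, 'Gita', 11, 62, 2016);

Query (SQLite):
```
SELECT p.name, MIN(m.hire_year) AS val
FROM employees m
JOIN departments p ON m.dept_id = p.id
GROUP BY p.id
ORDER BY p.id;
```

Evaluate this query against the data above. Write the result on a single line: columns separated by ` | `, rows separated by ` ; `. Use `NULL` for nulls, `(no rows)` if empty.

Join each employees row to its departments via dept_id.
Group joined rows by departments.id; compute MIN(m.hire_year) per group.
  4: ids {3, 4, 12} → MIN(m.hire_year)=2016
  10: ids {5, 6, 7, 8, 10} → MIN(m.hire_year)=2013
  11: ids {1, 11, 13} → MIN(m.hire_year)=2012
  12: ids {2, 9} → MIN(m.hire_year)=2020

Marketing | 2016 ; Engineering | 2013 ; Marketing | 2012 ; Design | 2020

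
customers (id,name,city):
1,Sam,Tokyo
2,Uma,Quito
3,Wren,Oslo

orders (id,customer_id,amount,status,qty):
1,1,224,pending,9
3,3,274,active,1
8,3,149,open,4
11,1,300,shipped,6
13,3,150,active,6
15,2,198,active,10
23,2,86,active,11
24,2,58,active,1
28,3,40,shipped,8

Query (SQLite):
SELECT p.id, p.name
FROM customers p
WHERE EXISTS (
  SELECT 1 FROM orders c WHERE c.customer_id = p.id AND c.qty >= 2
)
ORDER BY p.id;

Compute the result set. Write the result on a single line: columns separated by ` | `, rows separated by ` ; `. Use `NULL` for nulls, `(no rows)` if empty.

1 | Sam ; 2 | Uma ; 3 | Wren

For each customers row, check whether any orders with matching customer_id has qty >= 2.
Keep rows where that is true.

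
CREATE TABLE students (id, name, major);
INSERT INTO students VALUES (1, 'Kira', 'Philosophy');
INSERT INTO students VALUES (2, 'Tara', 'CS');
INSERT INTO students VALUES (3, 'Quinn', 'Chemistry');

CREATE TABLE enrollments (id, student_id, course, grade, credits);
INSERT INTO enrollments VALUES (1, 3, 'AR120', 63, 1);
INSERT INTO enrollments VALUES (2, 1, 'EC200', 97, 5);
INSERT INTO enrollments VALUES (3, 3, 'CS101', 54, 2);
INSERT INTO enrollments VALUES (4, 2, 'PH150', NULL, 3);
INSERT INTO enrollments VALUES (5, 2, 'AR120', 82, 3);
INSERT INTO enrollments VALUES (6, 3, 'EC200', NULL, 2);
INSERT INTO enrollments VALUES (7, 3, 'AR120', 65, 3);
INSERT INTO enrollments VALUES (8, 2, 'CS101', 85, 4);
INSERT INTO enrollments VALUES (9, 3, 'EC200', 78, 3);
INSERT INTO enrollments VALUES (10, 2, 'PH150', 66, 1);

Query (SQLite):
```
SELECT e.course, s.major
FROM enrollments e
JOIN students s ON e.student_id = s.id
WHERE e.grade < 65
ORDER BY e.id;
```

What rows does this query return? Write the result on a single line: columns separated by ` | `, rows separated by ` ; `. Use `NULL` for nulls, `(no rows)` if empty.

Each enrollments row matches the students row where student_id = students.id.
Then keep rows with e.grade < 65.

AR120 | Chemistry ; CS101 | Chemistry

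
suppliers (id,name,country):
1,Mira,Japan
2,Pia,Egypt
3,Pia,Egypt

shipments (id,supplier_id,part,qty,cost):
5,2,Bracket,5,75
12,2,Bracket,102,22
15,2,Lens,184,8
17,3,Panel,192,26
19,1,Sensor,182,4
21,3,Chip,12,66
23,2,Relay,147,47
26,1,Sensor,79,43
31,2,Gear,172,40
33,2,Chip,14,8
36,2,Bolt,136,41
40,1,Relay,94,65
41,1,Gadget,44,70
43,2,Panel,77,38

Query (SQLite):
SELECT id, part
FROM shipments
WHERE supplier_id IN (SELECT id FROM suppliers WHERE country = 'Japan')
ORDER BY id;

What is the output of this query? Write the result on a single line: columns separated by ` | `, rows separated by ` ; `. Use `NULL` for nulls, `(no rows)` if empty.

19 | Sensor ; 26 | Sensor ; 40 | Relay ; 41 | Gadget

Inner query: suppliers.id where country = 'Japan'.
Outer: keep shipments rows whose supplier_id is in that set.
Inner query → {1}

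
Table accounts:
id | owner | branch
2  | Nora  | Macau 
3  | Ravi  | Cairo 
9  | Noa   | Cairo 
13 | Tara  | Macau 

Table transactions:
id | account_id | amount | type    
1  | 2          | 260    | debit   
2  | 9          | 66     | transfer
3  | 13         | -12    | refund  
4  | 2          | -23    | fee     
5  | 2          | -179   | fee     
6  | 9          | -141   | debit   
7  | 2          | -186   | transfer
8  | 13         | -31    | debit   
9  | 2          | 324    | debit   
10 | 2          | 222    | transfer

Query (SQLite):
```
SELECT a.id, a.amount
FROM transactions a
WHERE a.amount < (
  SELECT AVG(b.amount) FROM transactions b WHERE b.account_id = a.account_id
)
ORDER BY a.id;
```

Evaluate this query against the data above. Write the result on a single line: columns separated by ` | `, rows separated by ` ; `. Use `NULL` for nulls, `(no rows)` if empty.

For each transactions row a, compute AVG(amount) over rows sharing a.account_id.
Keep row a if a.amount < that per-group AVG.
  account_id=2: AVG(amount) = 69.666667
  account_id=9: AVG(amount) = -37.5
  account_id=13: AVG(amount) = -21.5

4 | -23 ; 5 | -179 ; 6 | -141 ; 7 | -186 ; 8 | -31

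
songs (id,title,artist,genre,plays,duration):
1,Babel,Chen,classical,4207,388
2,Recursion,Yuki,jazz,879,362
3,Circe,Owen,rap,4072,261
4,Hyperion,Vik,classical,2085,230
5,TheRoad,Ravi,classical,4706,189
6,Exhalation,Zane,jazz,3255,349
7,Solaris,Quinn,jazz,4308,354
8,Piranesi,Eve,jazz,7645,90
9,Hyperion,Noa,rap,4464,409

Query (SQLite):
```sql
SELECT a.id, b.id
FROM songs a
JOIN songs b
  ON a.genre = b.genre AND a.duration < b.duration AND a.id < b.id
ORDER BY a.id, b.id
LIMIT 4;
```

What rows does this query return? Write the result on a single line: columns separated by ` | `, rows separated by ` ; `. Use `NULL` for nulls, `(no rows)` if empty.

Pairs (a,b) with same genre, a.duration < b.duration, a.id < b.id.
genre groups: classical:{1,4,5} jazz:{2,6,7,8} rap:{3,9}
Ordered by (a.id, b.id); first 4.

3 | 9 ; 6 | 7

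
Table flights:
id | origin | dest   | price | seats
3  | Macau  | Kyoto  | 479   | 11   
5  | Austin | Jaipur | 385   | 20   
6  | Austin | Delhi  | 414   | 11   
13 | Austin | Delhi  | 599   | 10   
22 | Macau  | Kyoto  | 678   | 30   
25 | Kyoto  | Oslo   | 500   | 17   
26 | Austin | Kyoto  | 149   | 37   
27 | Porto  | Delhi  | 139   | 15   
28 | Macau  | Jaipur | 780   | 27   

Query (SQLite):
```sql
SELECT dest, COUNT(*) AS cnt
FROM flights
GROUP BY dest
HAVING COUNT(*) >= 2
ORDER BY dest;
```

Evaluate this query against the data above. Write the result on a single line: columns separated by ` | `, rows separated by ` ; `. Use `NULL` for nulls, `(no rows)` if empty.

Partition flights by dest; compute COUNT(*) within each group.
HAVING: keep groups with count ≥ 2.
  Delhi: ids {6, 13, 27} → COUNT(*)=3
  Jaipur: ids {5, 28} → COUNT(*)=2
  Kyoto: ids {3, 22, 26} → COUNT(*)=3
  Oslo: ids {25} → COUNT(*)=1

Delhi | 3 ; Jaipur | 2 ; Kyoto | 3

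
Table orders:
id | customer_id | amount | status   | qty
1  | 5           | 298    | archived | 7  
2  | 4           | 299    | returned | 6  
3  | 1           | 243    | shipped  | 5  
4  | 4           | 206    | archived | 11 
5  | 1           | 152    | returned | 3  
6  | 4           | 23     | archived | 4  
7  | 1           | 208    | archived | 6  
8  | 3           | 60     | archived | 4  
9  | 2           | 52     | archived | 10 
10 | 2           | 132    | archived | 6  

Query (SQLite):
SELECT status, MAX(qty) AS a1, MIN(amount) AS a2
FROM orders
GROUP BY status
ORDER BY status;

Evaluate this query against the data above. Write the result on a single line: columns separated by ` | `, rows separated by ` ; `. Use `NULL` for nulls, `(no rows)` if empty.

archived | 11 | 23 ; returned | 6 | 152 ; shipped | 5 | 243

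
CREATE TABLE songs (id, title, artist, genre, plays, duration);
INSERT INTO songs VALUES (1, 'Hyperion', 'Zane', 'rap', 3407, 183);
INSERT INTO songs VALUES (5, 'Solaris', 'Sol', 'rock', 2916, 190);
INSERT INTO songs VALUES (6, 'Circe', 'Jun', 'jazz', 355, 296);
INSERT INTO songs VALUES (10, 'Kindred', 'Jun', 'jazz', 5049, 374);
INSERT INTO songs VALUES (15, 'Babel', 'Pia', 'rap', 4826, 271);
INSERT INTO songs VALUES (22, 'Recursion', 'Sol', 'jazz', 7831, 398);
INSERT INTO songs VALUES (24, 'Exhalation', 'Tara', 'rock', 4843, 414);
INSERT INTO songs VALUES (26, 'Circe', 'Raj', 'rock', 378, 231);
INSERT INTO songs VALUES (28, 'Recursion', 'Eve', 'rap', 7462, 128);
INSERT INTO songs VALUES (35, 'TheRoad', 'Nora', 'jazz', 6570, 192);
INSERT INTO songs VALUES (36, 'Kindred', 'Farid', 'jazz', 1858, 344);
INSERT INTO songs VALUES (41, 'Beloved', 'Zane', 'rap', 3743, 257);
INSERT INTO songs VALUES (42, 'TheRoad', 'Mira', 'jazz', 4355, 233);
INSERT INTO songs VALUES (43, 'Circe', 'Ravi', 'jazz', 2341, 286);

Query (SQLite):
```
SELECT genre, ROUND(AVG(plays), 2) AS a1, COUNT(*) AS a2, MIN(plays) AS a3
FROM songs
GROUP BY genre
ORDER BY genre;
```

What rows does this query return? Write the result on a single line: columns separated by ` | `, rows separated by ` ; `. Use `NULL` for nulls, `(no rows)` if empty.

jazz | 4051.29 | 7 | 355 ; rap | 4859.5 | 4 | 3407 ; rock | 2712.33 | 3 | 378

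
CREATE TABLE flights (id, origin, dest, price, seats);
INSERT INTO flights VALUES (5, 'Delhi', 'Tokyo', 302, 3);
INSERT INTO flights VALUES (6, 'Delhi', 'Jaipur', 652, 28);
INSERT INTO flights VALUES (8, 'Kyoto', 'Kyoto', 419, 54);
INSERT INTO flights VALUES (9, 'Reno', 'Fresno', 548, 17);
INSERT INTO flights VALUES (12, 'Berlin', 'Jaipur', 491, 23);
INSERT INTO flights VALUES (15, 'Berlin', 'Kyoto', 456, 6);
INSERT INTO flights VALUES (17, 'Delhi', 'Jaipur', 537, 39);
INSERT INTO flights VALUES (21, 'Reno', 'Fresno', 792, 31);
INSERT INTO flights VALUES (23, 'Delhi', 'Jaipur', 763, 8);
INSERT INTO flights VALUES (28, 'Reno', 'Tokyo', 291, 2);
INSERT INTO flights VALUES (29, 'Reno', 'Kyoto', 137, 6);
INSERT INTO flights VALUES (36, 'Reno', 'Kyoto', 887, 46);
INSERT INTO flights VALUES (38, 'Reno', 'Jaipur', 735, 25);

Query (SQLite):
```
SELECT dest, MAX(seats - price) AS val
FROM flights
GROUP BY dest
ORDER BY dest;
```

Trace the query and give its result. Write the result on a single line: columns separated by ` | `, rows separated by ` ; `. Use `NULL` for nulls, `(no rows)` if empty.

Fresno | -531 ; Jaipur | -468 ; Kyoto | -131 ; Tokyo | -289

For each row compute seats - price.
Group by dest; take MAX of the expression per group.
  Fresno: ids {9, 21} → MAX(seats - price)=-531
  Jaipur: ids {6, 12, 17, 23, 38} → MAX(seats - price)=-468
  Kyoto: ids {8, 15, 29, 36} → MAX(seats - price)=-131
  Tokyo: ids {5, 28} → MAX(seats - price)=-289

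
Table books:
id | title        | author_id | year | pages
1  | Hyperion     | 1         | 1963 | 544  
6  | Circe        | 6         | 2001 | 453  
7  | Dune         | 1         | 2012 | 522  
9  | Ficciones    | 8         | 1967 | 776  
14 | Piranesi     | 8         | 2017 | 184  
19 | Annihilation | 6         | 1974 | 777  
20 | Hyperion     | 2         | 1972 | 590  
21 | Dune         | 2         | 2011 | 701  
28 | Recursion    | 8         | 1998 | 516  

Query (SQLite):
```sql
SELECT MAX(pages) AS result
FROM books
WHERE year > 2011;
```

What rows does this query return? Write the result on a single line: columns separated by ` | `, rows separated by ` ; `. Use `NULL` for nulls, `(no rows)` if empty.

Rows where year > 2011 → pages values: [522, 184].
MAX of non-NULL values = 522.

522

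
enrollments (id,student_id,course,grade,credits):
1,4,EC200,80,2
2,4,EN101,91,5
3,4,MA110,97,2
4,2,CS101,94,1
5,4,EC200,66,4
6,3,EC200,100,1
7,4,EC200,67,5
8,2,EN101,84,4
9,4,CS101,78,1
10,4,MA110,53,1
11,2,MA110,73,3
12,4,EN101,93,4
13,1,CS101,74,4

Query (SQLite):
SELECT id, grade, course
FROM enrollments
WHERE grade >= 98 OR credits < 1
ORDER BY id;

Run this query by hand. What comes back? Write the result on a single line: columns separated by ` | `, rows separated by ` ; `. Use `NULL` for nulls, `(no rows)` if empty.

6 | 100 | EC200

grade >= 98: ids {6}
credits < 1: ids { }
Combine with OR.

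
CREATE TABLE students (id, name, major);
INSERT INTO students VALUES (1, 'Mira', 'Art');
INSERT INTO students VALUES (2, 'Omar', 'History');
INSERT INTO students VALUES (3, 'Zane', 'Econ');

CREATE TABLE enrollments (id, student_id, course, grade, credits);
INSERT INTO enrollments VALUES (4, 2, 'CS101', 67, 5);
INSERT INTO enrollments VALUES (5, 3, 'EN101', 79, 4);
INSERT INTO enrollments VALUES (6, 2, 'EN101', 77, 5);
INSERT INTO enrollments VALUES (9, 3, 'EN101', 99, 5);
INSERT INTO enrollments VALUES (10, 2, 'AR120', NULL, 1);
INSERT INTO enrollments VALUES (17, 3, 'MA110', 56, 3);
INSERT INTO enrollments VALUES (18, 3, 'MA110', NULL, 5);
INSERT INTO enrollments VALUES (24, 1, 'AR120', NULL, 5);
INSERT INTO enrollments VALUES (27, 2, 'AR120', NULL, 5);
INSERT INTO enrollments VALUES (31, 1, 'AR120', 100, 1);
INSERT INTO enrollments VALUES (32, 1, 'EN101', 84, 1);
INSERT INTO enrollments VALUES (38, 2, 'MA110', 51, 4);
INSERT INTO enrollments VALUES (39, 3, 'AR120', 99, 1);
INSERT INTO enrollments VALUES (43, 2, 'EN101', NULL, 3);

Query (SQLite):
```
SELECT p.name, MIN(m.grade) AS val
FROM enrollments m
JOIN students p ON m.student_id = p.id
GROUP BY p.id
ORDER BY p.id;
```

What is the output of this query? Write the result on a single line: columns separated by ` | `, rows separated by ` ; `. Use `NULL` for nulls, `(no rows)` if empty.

Mira | 84 ; Omar | 51 ; Zane | 56

Join each enrollments row to its students via student_id.
Group joined rows by students.id; compute MIN(m.grade) per group.
  1: ids {24, 31, 32} → MIN(m.grade)=84
  2: ids {4, 6, 10, 27, 38, 43} → MIN(m.grade)=51
  3: ids {5, 9, 17, 18, 39} → MIN(m.grade)=56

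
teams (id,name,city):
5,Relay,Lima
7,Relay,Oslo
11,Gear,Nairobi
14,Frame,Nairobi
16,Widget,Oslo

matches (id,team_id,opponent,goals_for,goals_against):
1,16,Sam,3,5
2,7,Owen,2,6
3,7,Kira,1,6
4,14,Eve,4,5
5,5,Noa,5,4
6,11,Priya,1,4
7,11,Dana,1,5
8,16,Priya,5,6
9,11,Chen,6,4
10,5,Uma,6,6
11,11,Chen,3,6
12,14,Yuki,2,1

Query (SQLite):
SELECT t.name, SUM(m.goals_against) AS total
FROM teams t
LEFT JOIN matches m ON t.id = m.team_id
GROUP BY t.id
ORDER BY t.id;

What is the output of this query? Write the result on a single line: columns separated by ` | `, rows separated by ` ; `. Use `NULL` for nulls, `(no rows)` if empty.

Relay | 10 ; Relay | 12 ; Gear | 19 ; Frame | 6 ; Widget | 11

LEFT JOIN keeps every teams row; unmatched ones get NULL for matches columns.
Group by teams.id and compute SUM(m.goals_against). SUM over an all-NULL group is NULL.
  5: ids {5, 10} → SUM(m.goals_against)=10
  7: ids {2, 3} → SUM(m.goals_against)=12
  11: ids {6, 7, 9, 11} → SUM(m.goals_against)=19
  14: ids {4, 12} → SUM(m.goals_against)=6
  16: ids {1, 8} → SUM(m.goals_against)=11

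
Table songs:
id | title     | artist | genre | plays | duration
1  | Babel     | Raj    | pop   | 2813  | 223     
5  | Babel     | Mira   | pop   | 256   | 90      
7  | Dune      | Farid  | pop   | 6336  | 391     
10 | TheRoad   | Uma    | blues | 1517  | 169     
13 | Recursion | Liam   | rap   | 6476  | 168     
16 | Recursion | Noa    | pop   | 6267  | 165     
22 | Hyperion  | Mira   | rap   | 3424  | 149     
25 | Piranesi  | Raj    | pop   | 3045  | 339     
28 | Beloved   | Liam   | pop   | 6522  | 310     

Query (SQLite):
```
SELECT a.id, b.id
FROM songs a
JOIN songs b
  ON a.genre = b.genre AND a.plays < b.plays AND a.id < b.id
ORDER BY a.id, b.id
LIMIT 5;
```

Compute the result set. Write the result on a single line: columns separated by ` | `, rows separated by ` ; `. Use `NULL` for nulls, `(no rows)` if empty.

Pairs (a,b) with same genre, a.plays < b.plays, a.id < b.id.
genre groups: blues:{10} pop:{1,5,7,16,25,28} rap:{13,22}
Ordered by (a.id, b.id); first 5.

1 | 7 ; 1 | 16 ; 1 | 25 ; 1 | 28 ; 5 | 7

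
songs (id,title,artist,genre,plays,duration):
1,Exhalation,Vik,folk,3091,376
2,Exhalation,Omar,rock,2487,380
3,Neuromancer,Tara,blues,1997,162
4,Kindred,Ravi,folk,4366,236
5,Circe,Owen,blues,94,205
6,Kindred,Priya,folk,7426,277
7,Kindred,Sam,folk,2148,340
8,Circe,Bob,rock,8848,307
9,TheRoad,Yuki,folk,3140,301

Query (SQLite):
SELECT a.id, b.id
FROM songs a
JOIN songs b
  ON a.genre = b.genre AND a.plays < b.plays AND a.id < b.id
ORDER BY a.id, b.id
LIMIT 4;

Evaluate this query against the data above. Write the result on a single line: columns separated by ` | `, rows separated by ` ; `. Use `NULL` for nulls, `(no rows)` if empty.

Pairs (a,b) with same genre, a.plays < b.plays, a.id < b.id.
genre groups: blues:{3,5} folk:{1,4,6,7,9} rock:{2,8}
Ordered by (a.id, b.id); first 4.

1 | 4 ; 1 | 6 ; 1 | 9 ; 2 | 8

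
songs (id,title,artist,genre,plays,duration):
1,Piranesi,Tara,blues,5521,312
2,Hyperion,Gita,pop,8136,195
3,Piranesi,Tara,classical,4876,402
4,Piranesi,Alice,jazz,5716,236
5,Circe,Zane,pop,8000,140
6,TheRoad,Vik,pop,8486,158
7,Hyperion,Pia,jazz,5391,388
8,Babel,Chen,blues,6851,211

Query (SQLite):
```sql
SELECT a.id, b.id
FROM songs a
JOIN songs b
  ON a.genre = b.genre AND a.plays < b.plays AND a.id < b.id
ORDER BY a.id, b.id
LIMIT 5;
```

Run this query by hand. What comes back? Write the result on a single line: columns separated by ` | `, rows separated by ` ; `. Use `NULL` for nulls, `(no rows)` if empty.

Pairs (a,b) with same genre, a.plays < b.plays, a.id < b.id.
genre groups: blues:{1,8} classical:{3} jazz:{4,7} pop:{2,5,6}
Ordered by (a.id, b.id); first 5.

1 | 8 ; 2 | 6 ; 5 | 6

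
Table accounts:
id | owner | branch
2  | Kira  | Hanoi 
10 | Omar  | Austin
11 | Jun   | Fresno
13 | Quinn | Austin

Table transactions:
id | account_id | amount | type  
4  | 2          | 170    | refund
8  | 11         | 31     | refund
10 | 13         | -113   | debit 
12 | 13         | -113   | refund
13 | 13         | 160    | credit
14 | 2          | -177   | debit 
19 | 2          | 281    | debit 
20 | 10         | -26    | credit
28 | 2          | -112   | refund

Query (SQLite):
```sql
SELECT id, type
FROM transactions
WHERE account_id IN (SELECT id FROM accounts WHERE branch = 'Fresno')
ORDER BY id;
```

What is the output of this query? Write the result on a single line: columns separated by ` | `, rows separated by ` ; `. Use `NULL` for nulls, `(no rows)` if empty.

8 | refund

Inner query: accounts.id where branch = 'Fresno'.
Outer: keep transactions rows whose account_id is in that set.
Inner query → {11}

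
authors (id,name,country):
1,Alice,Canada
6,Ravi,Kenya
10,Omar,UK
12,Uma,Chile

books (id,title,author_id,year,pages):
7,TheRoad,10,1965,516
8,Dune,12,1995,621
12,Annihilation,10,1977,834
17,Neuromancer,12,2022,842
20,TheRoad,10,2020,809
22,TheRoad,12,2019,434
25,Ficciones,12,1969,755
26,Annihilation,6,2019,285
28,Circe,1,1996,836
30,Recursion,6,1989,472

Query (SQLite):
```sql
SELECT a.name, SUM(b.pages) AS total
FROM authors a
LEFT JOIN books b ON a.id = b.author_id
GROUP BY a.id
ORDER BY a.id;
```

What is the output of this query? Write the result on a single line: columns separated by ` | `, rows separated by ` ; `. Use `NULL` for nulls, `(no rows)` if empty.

Alice | 836 ; Ravi | 757 ; Omar | 2159 ; Uma | 2652

LEFT JOIN keeps every authors row; unmatched ones get NULL for books columns.
Group by authors.id and compute SUM(b.pages). SUM over an all-NULL group is NULL.
  1: ids {28} → SUM(b.pages)=836
  6: ids {26, 30} → SUM(b.pages)=757
  10: ids {7, 12, 20} → SUM(b.pages)=2159
  12: ids {8, 17, 22, 25} → SUM(b.pages)=2652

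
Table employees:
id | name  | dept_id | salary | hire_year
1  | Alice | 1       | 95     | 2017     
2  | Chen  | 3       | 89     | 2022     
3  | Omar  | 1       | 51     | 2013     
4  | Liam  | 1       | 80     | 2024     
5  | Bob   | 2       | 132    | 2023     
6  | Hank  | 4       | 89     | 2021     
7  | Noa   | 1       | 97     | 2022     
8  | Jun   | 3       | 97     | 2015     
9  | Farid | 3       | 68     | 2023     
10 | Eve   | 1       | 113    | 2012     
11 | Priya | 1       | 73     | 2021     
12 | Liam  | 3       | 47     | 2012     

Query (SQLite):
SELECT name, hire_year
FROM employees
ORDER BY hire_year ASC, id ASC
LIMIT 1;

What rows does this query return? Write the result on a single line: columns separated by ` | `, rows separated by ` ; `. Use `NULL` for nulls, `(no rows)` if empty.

Sort by hire_year asc, tiebreak id asc: (2012, id=10), (2012, id=12), (2013, id=3), (2015, id=8) …. Take first 1.

Eve | 2012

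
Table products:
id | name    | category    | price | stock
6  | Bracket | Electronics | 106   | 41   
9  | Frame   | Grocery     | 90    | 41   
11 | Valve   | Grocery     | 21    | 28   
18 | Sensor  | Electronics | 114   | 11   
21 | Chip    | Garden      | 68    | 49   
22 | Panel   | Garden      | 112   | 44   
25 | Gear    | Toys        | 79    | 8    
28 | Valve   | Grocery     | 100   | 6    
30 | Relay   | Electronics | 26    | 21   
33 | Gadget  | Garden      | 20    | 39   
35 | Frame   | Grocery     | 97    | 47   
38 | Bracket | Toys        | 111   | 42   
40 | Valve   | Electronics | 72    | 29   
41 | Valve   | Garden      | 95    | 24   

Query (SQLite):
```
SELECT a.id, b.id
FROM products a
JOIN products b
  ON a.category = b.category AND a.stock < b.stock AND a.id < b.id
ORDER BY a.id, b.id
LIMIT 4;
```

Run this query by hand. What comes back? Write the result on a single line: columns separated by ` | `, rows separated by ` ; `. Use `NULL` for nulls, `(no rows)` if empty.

Pairs (a,b) with same category, a.stock < b.stock, a.id < b.id.
category groups: Electronics:{6,18,30,40} Garden:{21,22,33,41} Grocery:{9,11,28,35} Toys:{25,38}
Ordered by (a.id, b.id); first 4.

9 | 35 ; 11 | 35 ; 18 | 30 ; 18 | 40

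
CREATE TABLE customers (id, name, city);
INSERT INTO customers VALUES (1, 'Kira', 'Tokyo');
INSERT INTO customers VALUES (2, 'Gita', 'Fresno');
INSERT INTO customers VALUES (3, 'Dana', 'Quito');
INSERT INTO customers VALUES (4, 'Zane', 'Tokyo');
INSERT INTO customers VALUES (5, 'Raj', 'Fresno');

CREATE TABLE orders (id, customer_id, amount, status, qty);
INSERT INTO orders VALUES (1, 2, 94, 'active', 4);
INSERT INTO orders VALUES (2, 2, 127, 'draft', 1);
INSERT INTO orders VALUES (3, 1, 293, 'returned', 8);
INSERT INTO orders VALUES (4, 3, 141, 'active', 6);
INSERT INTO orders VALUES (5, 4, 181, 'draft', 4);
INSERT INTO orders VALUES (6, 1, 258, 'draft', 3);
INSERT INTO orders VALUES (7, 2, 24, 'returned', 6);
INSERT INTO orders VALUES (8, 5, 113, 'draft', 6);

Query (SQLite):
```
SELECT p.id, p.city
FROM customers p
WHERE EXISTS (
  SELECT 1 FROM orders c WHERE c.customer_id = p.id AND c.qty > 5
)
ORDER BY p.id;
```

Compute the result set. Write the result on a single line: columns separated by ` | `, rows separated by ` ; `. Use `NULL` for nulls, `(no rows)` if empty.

For each customers row, check whether any orders with matching customer_id has qty > 5.
Keep rows where that is true.

1 | Tokyo ; 2 | Fresno ; 3 | Quito ; 5 | Fresno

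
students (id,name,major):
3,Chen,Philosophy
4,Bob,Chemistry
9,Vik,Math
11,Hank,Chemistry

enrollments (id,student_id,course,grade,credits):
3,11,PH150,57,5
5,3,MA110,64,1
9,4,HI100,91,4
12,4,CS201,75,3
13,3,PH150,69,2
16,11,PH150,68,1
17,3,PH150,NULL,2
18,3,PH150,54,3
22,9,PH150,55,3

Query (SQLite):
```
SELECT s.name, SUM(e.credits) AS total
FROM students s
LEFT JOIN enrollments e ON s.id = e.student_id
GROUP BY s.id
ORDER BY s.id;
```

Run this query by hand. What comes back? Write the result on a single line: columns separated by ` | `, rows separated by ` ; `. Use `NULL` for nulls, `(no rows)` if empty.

Chen | 8 ; Bob | 7 ; Vik | 3 ; Hank | 6

LEFT JOIN keeps every students row; unmatched ones get NULL for enrollments columns.
Group by students.id and compute SUM(e.credits). SUM over an all-NULL group is NULL.
  3: ids {5, 13, 17, 18} → SUM(e.credits)=8
  4: ids {9, 12} → SUM(e.credits)=7
  9: ids {22} → SUM(e.credits)=3
  11: ids {3, 16} → SUM(e.credits)=6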